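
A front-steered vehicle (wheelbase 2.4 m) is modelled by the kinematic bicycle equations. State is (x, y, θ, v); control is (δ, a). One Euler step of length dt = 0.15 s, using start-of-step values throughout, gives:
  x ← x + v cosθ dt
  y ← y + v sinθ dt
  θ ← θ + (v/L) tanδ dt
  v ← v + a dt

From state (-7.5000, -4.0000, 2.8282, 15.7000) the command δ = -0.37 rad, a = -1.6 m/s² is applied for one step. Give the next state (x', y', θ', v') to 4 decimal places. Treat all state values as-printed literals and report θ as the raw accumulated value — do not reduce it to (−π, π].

x' = -7.5000 + 15.7000·cos(2.8282)·0.15 = -9.7403
y' = -4.0000 + 15.7000·sin(2.8282)·0.15 = -3.2740
θ' = 2.8282 + (15.7000/2.4)·tan(-0.37)·0.15 = 2.4476
v' = 15.7000 − 1.6000·0.15 = 15.4600

(-9.7403, -3.2740, 2.4476, 15.4600)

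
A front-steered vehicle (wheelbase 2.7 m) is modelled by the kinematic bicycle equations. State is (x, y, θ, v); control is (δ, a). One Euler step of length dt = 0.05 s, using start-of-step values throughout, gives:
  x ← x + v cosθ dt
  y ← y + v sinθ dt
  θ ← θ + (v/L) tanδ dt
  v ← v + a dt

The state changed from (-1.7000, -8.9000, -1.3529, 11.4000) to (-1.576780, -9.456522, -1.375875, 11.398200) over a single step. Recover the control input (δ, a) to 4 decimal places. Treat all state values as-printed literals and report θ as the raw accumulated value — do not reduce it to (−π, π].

a = (v'−v)/dt = (-0.001800)/0.05 = -0.0360
Δθ = θ'−θ = -0.022975;  (v·dt/L) = 11.4000·0.05/2.7 = 0.211111
tan δ = Δθ·L/(v·dt) = -0.108829  →  δ = -0.1084

δ = -0.1084, a = -0.0360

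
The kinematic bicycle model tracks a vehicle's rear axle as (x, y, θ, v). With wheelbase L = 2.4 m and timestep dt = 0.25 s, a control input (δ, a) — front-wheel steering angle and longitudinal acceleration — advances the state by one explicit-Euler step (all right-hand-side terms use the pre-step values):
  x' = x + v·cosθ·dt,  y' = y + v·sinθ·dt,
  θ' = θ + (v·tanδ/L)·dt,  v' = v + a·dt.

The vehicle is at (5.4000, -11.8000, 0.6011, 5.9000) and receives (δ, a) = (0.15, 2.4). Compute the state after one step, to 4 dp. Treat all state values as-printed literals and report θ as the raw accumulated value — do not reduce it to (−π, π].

(6.6165, -10.9658, 0.6940, 6.5000)

x' = 5.4000 + 5.9000·cos(0.6011)·0.25 = 6.6165
y' = -11.8000 + 5.9000·sin(0.6011)·0.25 = -10.9658
θ' = 0.6011 + (5.9000/2.4)·tan(0.15)·0.25 = 0.6940
v' = 5.9000 + 2.4000·0.25 = 6.5000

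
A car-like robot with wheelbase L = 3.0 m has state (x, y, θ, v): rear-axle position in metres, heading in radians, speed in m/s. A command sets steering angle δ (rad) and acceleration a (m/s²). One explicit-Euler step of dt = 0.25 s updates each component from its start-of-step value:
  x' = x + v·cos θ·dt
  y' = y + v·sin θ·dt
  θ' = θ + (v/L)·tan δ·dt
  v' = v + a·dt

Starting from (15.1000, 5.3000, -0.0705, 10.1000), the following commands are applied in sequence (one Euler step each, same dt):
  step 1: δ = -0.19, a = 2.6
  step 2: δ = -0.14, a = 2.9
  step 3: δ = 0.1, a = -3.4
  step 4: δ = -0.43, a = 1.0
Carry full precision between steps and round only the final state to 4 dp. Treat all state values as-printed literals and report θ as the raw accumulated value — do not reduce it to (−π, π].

after step 1 (δ=-0.19, a=2.6): (17.618728, 5.122135, -0.232369, 10.750000)
after step 2 (δ=-0.14, a=2.9): (20.233997, 4.503248, -0.358612, 11.475000)
after step 3 (δ=0.1, a=-3.4): (22.920252, 3.496389, -0.262667, 10.625000)
after step 4 (δ=-0.43, a=1.0): (25.485395, 2.806676, -0.668737, 10.875000)

(25.4854, 2.8067, -0.6687, 10.8750)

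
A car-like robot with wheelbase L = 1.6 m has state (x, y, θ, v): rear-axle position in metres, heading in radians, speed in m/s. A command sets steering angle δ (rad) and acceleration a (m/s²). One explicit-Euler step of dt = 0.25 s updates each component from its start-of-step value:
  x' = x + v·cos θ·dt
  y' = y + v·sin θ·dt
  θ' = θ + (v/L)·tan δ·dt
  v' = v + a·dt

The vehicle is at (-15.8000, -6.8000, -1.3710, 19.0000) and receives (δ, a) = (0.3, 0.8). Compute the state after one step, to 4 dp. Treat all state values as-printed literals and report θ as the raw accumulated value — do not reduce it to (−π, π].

(-14.8573, -11.4555, -0.4527, 19.2000)

x' = -15.8000 + 19.0000·cos(-1.3710)·0.25 = -14.8573
y' = -6.8000 + 19.0000·sin(-1.3710)·0.25 = -11.4555
θ' = -1.3710 + (19.0000/1.6)·tan(0.3)·0.25 = -0.4527
v' = 19.0000 + 0.8000·0.25 = 19.2000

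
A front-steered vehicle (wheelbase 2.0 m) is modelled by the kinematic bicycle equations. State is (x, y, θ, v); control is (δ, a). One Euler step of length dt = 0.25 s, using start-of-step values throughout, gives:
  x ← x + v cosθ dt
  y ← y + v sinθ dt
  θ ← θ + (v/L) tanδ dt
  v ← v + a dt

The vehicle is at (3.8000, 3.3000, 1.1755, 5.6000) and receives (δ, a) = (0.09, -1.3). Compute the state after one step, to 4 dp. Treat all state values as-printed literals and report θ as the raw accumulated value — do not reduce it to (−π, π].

x' = 3.8000 + 5.6000·cos(1.1755)·0.25 = 4.3391
y' = 3.3000 + 5.6000·sin(1.1755)·0.25 = 4.5920
θ' = 1.1755 + (5.6000/2.0)·tan(0.09)·0.25 = 1.2387
v' = 5.6000 − 1.3000·0.25 = 5.2750

(4.3391, 4.5920, 1.2387, 5.2750)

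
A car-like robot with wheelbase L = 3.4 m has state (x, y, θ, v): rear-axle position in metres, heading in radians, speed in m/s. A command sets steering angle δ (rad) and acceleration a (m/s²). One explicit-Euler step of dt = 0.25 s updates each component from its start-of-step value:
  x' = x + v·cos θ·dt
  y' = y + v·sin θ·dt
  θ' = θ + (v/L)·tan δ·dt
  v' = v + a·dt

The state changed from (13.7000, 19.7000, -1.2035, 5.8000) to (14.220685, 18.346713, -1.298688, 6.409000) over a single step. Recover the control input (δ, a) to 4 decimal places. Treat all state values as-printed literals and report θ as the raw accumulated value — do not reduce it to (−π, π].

a = (v'−v)/dt = (0.609000)/0.25 = 2.4360
Δθ = θ'−θ = -0.095188;  (v·dt/L) = 5.8000·0.25/3.4 = 0.426471
tan δ = Δθ·L/(v·dt) = -0.223199  →  δ = -0.2196

δ = -0.2196, a = 2.4360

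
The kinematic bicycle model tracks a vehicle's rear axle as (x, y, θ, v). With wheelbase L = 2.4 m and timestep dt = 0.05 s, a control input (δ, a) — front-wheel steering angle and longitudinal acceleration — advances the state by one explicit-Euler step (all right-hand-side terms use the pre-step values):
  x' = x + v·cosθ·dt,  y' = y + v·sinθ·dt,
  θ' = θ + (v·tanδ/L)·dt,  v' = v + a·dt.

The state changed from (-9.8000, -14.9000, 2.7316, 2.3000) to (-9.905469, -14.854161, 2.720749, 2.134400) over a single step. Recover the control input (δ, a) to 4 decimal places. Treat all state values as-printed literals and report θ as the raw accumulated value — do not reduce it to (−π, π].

δ = -0.2227, a = -3.3120

a = (v'−v)/dt = (-0.165600)/0.05 = -3.3120
Δθ = θ'−θ = -0.010851;  (v·dt/L) = 2.3000·0.05/2.4 = 0.047917
tan δ = Δθ·L/(v·dt) = -0.226456  →  δ = -0.2227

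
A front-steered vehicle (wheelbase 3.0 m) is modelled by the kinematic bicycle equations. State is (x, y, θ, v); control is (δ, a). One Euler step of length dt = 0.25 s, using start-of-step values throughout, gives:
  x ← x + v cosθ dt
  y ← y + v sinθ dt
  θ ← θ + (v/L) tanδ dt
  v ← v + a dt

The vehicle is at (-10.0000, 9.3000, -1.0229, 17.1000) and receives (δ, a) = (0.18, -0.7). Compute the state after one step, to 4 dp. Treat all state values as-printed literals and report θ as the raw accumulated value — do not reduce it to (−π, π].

x' = -10.0000 + 17.1000·cos(-1.0229)·0.25 = -7.7732
y' = 9.3000 + 17.1000·sin(-1.0229)·0.25 = 5.6508
θ' = -1.0229 + (17.1000/3.0)·tan(0.18)·0.25 = -0.7636
v' = 17.1000 − 0.7000·0.25 = 16.9250

(-7.7732, 5.6508, -0.7636, 16.9250)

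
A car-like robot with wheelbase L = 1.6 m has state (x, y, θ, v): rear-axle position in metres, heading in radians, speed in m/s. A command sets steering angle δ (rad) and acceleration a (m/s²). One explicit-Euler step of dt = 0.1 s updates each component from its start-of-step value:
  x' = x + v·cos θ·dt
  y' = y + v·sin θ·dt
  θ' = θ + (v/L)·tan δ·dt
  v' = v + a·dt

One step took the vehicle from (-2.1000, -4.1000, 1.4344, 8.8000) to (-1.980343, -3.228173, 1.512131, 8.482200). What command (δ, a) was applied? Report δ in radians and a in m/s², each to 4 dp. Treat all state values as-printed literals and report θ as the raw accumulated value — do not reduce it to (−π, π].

δ = 0.1404, a = -3.1780

a = (v'−v)/dt = (-0.317800)/0.1 = -3.1780
Δθ = θ'−θ = 0.077731;  (v·dt/L) = 8.8000·0.1/1.6 = 0.550000
tan δ = Δθ·L/(v·dt) = 0.141329  →  δ = 0.1404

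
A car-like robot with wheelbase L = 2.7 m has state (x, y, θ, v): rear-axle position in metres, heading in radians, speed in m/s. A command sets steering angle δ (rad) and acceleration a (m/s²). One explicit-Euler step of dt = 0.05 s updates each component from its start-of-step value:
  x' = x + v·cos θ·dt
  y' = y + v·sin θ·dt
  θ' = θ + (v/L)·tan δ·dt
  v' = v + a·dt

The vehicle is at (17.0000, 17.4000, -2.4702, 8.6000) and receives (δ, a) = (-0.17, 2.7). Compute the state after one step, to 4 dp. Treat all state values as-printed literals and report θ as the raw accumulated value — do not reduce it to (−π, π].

(16.6633, 17.1325, -2.4975, 8.7350)

x' = 17.0000 + 8.6000·cos(-2.4702)·0.05 = 16.6633
y' = 17.4000 + 8.6000·sin(-2.4702)·0.05 = 17.1325
θ' = -2.4702 + (8.6000/2.7)·tan(-0.17)·0.05 = -2.4975
v' = 8.6000 + 2.7000·0.05 = 8.7350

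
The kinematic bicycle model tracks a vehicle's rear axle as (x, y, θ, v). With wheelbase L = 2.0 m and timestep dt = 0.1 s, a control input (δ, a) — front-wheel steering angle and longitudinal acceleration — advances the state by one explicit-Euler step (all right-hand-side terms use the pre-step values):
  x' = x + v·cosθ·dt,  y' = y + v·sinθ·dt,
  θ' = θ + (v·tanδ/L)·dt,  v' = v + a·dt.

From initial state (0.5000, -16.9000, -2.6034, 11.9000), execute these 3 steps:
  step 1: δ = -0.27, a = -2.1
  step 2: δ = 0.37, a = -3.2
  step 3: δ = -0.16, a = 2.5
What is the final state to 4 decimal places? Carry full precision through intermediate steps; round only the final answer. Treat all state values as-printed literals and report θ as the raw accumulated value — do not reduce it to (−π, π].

after step 1 (δ=-0.27, a=-2.1): (-0.521777, -17.509976, -2.768071, 11.690000)
after step 2 (δ=0.37, a=-3.2): (-1.610173, -17.936540, -2.541365, 11.370000)
after step 3 (δ=-0.16, a=2.5): (-2.548433, -18.578752, -2.633109, 11.620000)

(-2.5484, -18.5788, -2.6331, 11.6200)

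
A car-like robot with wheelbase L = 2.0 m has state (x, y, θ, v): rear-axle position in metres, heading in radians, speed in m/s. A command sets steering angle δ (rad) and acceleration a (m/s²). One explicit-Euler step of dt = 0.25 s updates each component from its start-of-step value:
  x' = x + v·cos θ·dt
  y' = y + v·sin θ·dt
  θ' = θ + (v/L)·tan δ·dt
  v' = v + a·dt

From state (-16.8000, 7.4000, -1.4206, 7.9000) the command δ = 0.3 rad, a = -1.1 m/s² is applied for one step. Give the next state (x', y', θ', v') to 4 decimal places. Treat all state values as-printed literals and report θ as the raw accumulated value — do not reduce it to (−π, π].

(-16.5045, 5.4472, -1.1151, 7.6250)

x' = -16.8000 + 7.9000·cos(-1.4206)·0.25 = -16.5045
y' = 7.4000 + 7.9000·sin(-1.4206)·0.25 = 5.4472
θ' = -1.4206 + (7.9000/2.0)·tan(0.3)·0.25 = -1.1151
v' = 7.9000 − 1.1000·0.25 = 7.6250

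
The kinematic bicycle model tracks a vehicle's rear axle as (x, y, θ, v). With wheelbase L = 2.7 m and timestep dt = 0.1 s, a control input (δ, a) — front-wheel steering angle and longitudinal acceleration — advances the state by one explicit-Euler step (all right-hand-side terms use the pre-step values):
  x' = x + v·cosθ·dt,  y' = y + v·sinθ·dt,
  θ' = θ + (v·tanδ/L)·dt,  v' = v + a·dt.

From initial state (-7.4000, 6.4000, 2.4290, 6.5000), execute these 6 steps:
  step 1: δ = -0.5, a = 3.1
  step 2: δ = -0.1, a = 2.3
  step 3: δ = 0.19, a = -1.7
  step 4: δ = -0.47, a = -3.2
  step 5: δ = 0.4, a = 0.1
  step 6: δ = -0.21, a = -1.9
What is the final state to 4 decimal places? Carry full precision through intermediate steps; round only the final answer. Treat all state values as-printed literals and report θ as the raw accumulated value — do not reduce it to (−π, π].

after step 1 (δ=-0.5, a=3.1): (-7.891835, 6.824969, 2.297483, 6.810000)
after step 2 (δ=-0.1, a=2.3): (-8.344289, 7.333934, 2.272176, 7.040000)
after step 3 (δ=0.19, a=-1.7): (-8.798561, 7.871757, 2.322322, 6.870000)
after step 4 (δ=-0.47, a=-3.2): (-9.267613, 8.373712, 2.193073, 6.550000)
after step 5 (δ=0.4, a=0.1): (-9.649404, 8.905935, 2.295639, 6.560000)
after step 6 (δ=-0.21, a=-1.9): (-10.084343, 9.397019, 2.243853, 6.370000)

(-10.0843, 9.3970, 2.2439, 6.3700)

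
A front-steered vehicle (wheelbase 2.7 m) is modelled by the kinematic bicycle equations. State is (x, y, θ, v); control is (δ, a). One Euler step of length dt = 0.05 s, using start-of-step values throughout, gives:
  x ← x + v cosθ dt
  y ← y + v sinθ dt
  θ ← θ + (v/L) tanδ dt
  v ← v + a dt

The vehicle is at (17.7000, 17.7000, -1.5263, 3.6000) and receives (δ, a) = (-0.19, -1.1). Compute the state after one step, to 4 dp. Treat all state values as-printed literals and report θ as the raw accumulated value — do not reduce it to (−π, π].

(17.7080, 17.5202, -1.5391, 3.5450)

x' = 17.7000 + 3.6000·cos(-1.5263)·0.05 = 17.7080
y' = 17.7000 + 3.6000·sin(-1.5263)·0.05 = 17.5202
θ' = -1.5263 + (3.6000/2.7)·tan(-0.19)·0.05 = -1.5391
v' = 3.6000 − 1.1000·0.05 = 3.5450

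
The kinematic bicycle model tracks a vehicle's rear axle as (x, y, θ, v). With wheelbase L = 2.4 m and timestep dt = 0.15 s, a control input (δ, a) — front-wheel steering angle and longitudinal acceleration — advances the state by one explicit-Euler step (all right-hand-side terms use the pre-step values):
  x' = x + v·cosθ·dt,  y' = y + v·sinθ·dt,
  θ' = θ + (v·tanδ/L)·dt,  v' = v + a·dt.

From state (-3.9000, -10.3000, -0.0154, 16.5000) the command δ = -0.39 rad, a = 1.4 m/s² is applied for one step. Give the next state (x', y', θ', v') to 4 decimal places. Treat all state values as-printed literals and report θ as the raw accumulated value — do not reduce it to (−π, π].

(-1.4253, -10.3381, -0.4393, 16.7100)

x' = -3.9000 + 16.5000·cos(-0.0154)·0.15 = -1.4253
y' = -10.3000 + 16.5000·sin(-0.0154)·0.15 = -10.3381
θ' = -0.0154 + (16.5000/2.4)·tan(-0.39)·0.15 = -0.4393
v' = 16.5000 + 1.4000·0.15 = 16.7100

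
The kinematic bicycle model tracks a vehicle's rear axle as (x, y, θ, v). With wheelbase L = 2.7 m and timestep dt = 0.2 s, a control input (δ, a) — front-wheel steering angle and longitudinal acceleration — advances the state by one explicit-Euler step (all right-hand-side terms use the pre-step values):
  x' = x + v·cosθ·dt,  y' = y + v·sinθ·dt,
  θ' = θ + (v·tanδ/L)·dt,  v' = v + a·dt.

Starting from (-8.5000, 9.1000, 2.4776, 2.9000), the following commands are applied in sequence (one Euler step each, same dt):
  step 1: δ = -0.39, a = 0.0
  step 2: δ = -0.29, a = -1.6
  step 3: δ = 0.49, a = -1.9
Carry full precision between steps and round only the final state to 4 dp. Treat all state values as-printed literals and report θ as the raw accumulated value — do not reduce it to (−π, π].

(-9.7336, 10.2298, 2.4271, 2.2000)

after step 1 (δ=-0.39, a=0.0): (-8.956772, 9.457434, 2.389299, 2.900000)
after step 2 (δ=-0.29, a=-1.6): (-9.380244, 9.853757, 2.325196, 2.580000)
after step 3 (δ=0.49, a=-1.9): (-9.733627, 10.229757, 2.427132, 2.200000)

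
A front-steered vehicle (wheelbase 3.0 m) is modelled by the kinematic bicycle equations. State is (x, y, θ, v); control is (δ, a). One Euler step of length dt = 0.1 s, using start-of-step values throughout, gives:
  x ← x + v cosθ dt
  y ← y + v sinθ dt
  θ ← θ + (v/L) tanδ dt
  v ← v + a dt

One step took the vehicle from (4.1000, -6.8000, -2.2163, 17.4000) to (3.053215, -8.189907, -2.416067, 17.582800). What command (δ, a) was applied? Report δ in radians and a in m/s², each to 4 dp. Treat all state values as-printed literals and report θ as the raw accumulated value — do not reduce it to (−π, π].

δ = -0.3317, a = 1.8280

a = (v'−v)/dt = (0.182800)/0.1 = 1.8280
Δθ = θ'−θ = -0.199767;  (v·dt/L) = 17.4000·0.1/3.0 = 0.580000
tan δ = Δθ·L/(v·dt) = -0.344426  →  δ = -0.3317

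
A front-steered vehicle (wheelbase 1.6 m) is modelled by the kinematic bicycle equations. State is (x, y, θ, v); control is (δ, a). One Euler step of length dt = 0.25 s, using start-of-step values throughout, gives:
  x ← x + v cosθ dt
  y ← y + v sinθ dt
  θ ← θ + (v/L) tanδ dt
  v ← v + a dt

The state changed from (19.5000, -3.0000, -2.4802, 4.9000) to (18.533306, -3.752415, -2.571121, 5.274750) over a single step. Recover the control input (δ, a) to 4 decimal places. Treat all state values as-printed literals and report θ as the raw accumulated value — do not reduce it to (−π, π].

δ = -0.1182, a = 1.4990

a = (v'−v)/dt = (0.374750)/0.25 = 1.4990
Δθ = θ'−θ = -0.090921;  (v·dt/L) = 4.9000·0.25/1.6 = 0.765625
tan δ = Δθ·L/(v·dt) = -0.118754  →  δ = -0.1182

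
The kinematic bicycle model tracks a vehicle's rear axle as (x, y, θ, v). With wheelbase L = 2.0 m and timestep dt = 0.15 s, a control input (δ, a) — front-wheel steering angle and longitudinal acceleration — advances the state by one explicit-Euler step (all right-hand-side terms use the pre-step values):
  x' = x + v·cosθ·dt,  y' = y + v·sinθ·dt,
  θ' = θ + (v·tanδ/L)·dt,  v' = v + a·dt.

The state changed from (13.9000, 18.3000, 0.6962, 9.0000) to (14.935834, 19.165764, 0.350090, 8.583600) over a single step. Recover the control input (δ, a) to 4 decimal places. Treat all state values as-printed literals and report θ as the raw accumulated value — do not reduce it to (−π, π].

δ = -0.4738, a = -2.7760

a = (v'−v)/dt = (-0.416400)/0.15 = -2.7760
Δθ = θ'−θ = -0.346110;  (v·dt/L) = 9.0000·0.15/2.0 = 0.675000
tan δ = Δθ·L/(v·dt) = -0.512756  →  δ = -0.4738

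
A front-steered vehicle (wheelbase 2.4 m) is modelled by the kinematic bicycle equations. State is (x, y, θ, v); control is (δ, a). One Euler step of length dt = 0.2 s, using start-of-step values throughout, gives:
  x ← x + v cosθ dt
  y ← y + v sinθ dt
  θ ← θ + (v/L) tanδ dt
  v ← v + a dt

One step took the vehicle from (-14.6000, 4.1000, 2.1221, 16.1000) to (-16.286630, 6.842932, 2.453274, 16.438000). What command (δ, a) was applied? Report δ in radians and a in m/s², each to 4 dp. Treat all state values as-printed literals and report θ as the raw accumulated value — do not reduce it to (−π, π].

δ = 0.2420, a = 1.6900

a = (v'−v)/dt = (0.338000)/0.2 = 1.6900
Δθ = θ'−θ = 0.331174;  (v·dt/L) = 16.1000·0.2/2.4 = 1.341667
tan δ = Δθ·L/(v·dt) = 0.246838  →  δ = 0.2420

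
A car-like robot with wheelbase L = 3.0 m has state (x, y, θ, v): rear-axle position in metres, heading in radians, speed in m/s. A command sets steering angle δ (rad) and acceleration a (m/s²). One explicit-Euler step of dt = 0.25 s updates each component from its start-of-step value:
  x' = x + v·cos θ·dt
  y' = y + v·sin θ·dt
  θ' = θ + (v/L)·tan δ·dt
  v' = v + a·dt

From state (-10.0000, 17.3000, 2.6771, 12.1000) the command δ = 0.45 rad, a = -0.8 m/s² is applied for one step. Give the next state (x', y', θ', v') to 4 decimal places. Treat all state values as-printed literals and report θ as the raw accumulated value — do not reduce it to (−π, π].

x' = -10.0000 + 12.1000·cos(2.6771)·0.25 = -12.7045
y' = 17.3000 + 12.1000·sin(2.6771)·0.25 = 18.6551
θ' = 2.6771 + (12.1000/3.0)·tan(0.45)·0.25 = 3.1642
v' = 12.1000 − 0.8000·0.25 = 11.9000

(-12.7045, 18.6551, 3.1642, 11.9000)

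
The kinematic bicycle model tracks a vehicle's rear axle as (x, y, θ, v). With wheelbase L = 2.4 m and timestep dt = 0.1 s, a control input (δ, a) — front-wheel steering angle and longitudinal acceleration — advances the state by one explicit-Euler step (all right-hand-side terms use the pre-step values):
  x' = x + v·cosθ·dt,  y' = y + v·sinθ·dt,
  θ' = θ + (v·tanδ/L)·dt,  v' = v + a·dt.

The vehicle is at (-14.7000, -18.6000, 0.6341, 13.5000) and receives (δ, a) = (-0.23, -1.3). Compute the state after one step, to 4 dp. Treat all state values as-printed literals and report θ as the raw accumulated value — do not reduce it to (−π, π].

x' = -14.7000 + 13.5000·cos(0.6341)·0.1 = -13.6124
y' = -18.6000 + 13.5000·sin(0.6341)·0.1 = -17.8002
θ' = 0.6341 + (13.5000/2.4)·tan(-0.23)·0.1 = 0.5024
v' = 13.5000 − 1.3000·0.1 = 13.3700

(-13.6124, -17.8002, 0.5024, 13.3700)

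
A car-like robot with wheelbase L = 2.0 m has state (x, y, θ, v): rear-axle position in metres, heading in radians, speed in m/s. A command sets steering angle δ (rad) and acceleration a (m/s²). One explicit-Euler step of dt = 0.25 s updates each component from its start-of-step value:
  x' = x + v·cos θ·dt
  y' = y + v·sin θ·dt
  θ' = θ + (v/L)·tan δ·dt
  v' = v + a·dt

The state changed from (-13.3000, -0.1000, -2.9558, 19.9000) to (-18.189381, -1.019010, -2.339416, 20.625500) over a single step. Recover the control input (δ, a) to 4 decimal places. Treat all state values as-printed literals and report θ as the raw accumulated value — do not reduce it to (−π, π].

a = (v'−v)/dt = (0.725500)/0.25 = 2.9020
Δθ = θ'−θ = 0.616384;  (v·dt/L) = 19.9000·0.25/2.0 = 2.487500
tan δ = Δθ·L/(v·dt) = 0.247793  →  δ = 0.2429

δ = 0.2429, a = 2.9020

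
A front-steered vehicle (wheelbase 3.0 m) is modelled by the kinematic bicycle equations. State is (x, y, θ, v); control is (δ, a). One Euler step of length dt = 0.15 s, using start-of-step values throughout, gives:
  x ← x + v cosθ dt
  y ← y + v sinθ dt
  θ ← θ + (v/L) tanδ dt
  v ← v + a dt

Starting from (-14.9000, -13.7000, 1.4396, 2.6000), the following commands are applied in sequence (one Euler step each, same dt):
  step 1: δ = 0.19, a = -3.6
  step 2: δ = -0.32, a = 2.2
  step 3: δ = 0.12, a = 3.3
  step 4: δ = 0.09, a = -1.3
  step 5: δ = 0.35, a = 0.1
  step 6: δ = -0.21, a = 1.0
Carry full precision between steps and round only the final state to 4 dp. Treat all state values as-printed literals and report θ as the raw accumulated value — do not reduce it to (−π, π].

(-14.6404, -11.4159, 1.4782, 2.8550)

after step 1 (δ=0.19, a=-3.6): (-14.848980, -13.313352, 1.464602, 2.060000)
after step 2 (δ=-0.32, a=2.2): (-14.816228, -13.006092, 1.430468, 2.390000)
after step 3 (δ=0.12, a=3.3): (-14.766085, -12.651116, 1.444878, 2.885000)
after step 4 (δ=0.09, a=-1.3): (-14.711738, -12.221793, 1.457895, 2.690000)
after step 5 (δ=0.35, a=0.1): (-14.666279, -11.820861, 1.506992, 2.705000)
after step 6 (δ=-0.21, a=1.0): (-14.640408, -11.415937, 1.478164, 2.855000)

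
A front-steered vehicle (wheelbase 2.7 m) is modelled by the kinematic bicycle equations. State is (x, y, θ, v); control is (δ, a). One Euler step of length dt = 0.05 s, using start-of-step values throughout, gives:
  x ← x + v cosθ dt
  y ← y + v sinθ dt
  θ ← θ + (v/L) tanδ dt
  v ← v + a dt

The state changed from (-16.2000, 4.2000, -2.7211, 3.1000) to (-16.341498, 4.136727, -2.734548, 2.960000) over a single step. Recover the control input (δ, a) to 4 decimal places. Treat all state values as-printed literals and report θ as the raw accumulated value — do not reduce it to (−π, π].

a = (v'−v)/dt = (-0.140000)/0.05 = -2.8000
Δθ = θ'−θ = -0.013448;  (v·dt/L) = 3.1000·0.05/2.7 = 0.057407
tan δ = Δθ·L/(v·dt) = -0.234255  →  δ = -0.2301

δ = -0.2301, a = -2.8000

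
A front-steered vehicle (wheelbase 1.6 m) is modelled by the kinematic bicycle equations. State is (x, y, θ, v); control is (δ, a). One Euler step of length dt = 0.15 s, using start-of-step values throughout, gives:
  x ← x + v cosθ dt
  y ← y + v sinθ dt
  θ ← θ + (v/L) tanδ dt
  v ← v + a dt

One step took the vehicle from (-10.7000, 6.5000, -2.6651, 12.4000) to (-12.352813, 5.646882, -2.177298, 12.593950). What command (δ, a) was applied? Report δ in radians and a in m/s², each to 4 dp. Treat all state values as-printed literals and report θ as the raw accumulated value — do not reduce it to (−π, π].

δ = 0.3973, a = 1.2930

a = (v'−v)/dt = (0.193950)/0.15 = 1.2930
Δθ = θ'−θ = 0.487802;  (v·dt/L) = 12.4000·0.15/1.6 = 1.162500
tan δ = Δθ·L/(v·dt) = 0.419615  →  δ = 0.3973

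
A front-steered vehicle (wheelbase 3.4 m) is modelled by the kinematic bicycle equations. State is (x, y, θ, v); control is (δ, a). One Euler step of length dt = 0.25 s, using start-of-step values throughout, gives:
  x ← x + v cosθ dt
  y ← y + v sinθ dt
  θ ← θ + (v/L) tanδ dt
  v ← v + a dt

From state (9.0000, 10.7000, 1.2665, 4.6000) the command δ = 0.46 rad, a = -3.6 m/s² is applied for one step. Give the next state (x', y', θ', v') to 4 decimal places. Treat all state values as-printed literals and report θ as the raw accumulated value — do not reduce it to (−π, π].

x' = 9.0000 + 4.6000·cos(1.2665)·0.25 = 9.3446
y' = 10.7000 + 4.6000·sin(1.2665)·0.25 = 11.7972
θ' = 1.2665 + (4.6000/3.4)·tan(0.46)·0.25 = 1.4341
v' = 4.6000 − 3.6000·0.25 = 3.7000

(9.3446, 11.7972, 1.4341, 3.7000)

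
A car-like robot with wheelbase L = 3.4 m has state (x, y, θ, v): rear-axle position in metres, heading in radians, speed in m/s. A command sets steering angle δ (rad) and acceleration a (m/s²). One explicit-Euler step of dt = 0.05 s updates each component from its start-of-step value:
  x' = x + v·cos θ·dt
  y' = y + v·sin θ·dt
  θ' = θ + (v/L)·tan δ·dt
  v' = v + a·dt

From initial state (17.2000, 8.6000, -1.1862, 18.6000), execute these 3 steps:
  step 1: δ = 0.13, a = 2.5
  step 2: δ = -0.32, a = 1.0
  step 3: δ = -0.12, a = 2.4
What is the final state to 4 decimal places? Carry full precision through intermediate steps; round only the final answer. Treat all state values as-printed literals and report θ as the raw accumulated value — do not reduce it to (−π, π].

(18.2344, 5.9948, -1.2750, 18.8950)

after step 1 (δ=0.13, a=2.5): (17.548922, 7.737937, -1.150439, 18.725000)
after step 2 (δ=-0.32, a=1.0): (17.930993, 6.883193, -1.241693, 18.775000)
after step 3 (δ=-0.12, a=2.4): (18.234391, 5.994824, -1.274986, 18.895000)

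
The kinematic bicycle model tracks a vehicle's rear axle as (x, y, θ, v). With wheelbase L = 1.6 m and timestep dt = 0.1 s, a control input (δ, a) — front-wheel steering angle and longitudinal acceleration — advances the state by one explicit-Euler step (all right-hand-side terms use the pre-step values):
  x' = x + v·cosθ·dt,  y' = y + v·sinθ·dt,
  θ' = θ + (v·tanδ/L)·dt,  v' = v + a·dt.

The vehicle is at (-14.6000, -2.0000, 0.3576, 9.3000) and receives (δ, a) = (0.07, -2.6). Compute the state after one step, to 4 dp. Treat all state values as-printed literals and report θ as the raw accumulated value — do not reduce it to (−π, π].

(-13.7288, -1.6745, 0.3984, 9.0400)

x' = -14.6000 + 9.3000·cos(0.3576)·0.1 = -13.7288
y' = -2.0000 + 9.3000·sin(0.3576)·0.1 = -1.6745
θ' = 0.3576 + (9.3000/1.6)·tan(0.07)·0.1 = 0.3984
v' = 9.3000 − 2.6000·0.1 = 9.0400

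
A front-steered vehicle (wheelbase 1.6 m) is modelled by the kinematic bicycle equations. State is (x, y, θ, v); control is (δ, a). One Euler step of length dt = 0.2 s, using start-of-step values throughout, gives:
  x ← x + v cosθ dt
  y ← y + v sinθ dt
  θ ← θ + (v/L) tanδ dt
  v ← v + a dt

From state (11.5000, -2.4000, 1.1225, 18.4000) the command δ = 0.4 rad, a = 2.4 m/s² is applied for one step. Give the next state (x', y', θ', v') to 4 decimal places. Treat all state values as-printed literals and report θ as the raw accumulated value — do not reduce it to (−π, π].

x' = 11.5000 + 18.4000·cos(1.1225)·0.2 = 13.0950
y' = -2.4000 + 18.4000·sin(1.1225)·0.2 = 0.9164
θ' = 1.1225 + (18.4000/1.6)·tan(0.4)·0.2 = 2.0949
v' = 18.4000 + 2.4000·0.2 = 18.8800

(13.0950, 0.9164, 2.0949, 18.8800)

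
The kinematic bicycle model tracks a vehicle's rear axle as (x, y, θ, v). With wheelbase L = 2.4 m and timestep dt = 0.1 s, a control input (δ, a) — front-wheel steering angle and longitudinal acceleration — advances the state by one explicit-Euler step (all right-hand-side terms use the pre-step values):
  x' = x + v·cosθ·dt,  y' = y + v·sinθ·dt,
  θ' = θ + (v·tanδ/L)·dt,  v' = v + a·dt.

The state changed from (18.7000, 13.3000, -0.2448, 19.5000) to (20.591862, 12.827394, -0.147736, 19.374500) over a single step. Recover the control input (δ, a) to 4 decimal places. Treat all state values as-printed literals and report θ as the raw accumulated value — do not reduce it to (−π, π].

a = (v'−v)/dt = (-0.125500)/0.1 = -1.2550
Δθ = θ'−θ = 0.097064;  (v·dt/L) = 19.5000·0.1/2.4 = 0.812500
tan δ = Δθ·L/(v·dt) = 0.119463  →  δ = 0.1189

δ = 0.1189, a = -1.2550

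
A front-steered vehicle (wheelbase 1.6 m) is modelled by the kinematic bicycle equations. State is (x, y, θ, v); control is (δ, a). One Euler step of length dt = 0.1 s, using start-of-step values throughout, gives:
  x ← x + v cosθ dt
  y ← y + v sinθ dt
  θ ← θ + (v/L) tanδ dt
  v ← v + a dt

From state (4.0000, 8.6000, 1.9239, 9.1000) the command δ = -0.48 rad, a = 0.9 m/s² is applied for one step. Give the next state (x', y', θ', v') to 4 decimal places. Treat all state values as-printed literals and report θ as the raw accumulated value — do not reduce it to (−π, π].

x' = 4.0000 + 9.1000·cos(1.9239)·0.1 = 3.6853
y' = 8.6000 + 9.1000·sin(1.9239)·0.1 = 9.4539
θ' = 1.9239 + (9.1000/1.6)·tan(-0.48)·0.1 = 1.6278
v' = 9.1000 + 0.9000·0.1 = 9.1900

(3.6853, 9.4539, 1.6278, 9.1900)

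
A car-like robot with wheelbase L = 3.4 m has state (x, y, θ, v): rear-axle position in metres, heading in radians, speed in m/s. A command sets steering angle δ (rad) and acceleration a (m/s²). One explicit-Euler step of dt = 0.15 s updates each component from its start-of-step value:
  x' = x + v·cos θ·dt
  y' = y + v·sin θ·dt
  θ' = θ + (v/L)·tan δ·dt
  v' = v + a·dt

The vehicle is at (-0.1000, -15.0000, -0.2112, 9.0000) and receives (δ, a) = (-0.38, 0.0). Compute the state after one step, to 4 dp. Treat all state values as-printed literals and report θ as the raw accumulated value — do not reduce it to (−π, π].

x' = -0.1000 + 9.0000·cos(-0.2112)·0.15 = 1.2200
y' = -15.0000 + 9.0000·sin(-0.2112)·0.15 = -15.2830
θ' = -0.2112 + (9.0000/3.4)·tan(-0.38)·0.15 = -0.3698
v' = 9.0000 + 0.0000·0.15 = 9.0000

(1.2200, -15.2830, -0.3698, 9.0000)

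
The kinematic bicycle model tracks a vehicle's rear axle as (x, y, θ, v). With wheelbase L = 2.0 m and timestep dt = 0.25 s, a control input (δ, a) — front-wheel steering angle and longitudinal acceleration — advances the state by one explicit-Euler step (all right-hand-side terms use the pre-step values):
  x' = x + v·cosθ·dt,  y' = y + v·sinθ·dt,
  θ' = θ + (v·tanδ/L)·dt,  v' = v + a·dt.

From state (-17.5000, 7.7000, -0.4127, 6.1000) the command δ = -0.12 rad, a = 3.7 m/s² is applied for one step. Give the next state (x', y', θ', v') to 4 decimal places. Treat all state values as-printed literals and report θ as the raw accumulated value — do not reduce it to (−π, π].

x' = -17.5000 + 6.1000·cos(-0.4127)·0.25 = -16.1030
y' = 7.7000 + 6.1000·sin(-0.4127)·0.25 = 7.0883
θ' = -0.4127 + (6.1000/2.0)·tan(-0.12)·0.25 = -0.5046
v' = 6.1000 + 3.7000·0.25 = 7.0250

(-16.1030, 7.0883, -0.5046, 7.0250)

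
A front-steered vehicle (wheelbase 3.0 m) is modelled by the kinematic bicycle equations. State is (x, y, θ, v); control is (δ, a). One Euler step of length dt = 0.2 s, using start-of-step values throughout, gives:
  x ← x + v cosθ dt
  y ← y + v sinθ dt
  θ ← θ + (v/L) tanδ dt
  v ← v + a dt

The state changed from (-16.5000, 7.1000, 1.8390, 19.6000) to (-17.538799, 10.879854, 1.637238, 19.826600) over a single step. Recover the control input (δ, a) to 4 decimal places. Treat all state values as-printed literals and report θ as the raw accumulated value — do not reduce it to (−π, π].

δ = -0.1532, a = 1.1330

a = (v'−v)/dt = (0.226600)/0.2 = 1.1330
Δθ = θ'−θ = -0.201762;  (v·dt/L) = 19.6000·0.2/3.0 = 1.306667
tan δ = Δθ·L/(v·dt) = -0.154410  →  δ = -0.1532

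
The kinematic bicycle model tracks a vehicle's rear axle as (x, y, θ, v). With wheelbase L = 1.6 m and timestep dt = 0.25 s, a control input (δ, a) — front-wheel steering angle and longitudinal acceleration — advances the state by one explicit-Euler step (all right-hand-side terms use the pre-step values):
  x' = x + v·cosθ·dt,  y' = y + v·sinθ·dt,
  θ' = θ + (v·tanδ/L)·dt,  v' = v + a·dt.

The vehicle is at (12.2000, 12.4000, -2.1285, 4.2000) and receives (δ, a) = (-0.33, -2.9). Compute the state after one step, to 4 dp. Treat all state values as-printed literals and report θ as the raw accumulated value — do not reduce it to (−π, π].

(11.6443, 11.5091, -2.3533, 3.4750)

x' = 12.2000 + 4.2000·cos(-2.1285)·0.25 = 11.6443
y' = 12.4000 + 4.2000·sin(-2.1285)·0.25 = 11.5091
θ' = -2.1285 + (4.2000/1.6)·tan(-0.33)·0.25 = -2.3533
v' = 4.2000 − 2.9000·0.25 = 3.4750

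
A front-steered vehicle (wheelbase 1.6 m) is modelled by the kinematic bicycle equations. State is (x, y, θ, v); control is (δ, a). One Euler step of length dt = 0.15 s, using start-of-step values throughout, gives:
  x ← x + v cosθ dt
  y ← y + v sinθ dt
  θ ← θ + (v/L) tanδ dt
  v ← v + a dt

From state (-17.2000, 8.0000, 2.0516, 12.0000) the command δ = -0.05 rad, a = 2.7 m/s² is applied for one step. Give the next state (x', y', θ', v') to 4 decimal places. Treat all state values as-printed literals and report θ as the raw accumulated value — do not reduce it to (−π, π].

x' = -17.2000 + 12.0000·cos(2.0516)·0.15 = -18.0325
y' = 8.0000 + 12.0000·sin(2.0516)·0.15 = 9.5959
θ' = 2.0516 + (12.0000/1.6)·tan(-0.05)·0.15 = 1.9953
v' = 12.0000 + 2.7000·0.15 = 12.4050

(-18.0325, 9.5959, 1.9953, 12.4050)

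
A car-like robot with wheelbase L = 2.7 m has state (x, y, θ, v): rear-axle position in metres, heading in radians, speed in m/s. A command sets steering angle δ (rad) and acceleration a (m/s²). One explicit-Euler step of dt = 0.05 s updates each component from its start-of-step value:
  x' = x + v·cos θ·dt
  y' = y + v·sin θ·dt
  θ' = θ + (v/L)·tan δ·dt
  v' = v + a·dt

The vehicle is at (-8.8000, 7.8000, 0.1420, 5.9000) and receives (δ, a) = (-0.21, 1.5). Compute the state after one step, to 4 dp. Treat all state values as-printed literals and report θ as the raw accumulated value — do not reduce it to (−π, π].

(-8.5080, 7.8417, 0.1187, 5.9750)

x' = -8.8000 + 5.9000·cos(0.1420)·0.05 = -8.5080
y' = 7.8000 + 5.9000·sin(0.1420)·0.05 = 7.8417
θ' = 0.1420 + (5.9000/2.7)·tan(-0.21)·0.05 = 0.1187
v' = 5.9000 + 1.5000·0.05 = 5.9750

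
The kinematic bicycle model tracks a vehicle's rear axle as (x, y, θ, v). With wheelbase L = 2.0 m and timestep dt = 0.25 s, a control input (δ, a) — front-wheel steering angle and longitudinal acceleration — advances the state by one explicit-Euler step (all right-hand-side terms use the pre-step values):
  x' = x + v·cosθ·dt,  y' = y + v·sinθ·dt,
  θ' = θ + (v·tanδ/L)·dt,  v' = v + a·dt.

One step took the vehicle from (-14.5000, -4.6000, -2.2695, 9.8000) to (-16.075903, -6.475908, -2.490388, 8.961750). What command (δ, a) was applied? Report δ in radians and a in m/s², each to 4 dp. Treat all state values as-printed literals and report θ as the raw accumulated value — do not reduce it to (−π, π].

a = (v'−v)/dt = (-0.838250)/0.25 = -3.3530
Δθ = θ'−θ = -0.220888;  (v·dt/L) = 9.8000·0.25/2.0 = 1.225000
tan δ = Δθ·L/(v·dt) = -0.180317  →  δ = -0.1784

δ = -0.1784, a = -3.3530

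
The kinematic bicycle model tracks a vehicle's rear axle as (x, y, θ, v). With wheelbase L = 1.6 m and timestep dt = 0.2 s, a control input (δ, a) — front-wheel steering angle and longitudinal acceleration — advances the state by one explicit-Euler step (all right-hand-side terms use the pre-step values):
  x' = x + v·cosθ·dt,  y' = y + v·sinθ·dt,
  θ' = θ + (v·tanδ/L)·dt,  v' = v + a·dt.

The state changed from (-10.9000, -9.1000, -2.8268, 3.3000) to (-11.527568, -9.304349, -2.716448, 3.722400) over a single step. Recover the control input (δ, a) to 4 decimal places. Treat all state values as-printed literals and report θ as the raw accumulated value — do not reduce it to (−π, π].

a = (v'−v)/dt = (0.422400)/0.2 = 2.1120
Δθ = θ'−θ = 0.110352;  (v·dt/L) = 3.3000·0.2/1.6 = 0.412500
tan δ = Δθ·L/(v·dt) = 0.267520  →  δ = 0.2614

δ = 0.2614, a = 2.1120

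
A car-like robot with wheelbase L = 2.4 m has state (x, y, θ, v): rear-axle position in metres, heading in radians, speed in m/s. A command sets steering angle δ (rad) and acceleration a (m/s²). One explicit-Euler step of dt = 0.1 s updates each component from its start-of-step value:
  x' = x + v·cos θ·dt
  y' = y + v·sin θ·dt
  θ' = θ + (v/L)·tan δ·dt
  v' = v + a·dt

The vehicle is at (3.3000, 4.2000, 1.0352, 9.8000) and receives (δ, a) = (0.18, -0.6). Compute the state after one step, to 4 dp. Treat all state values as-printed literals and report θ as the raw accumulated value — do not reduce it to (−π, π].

(3.8001, 5.0428, 1.1095, 9.7400)

x' = 3.3000 + 9.8000·cos(1.0352)·0.1 = 3.8001
y' = 4.2000 + 9.8000·sin(1.0352)·0.1 = 5.0428
θ' = 1.0352 + (9.8000/2.4)·tan(0.18)·0.1 = 1.1095
v' = 9.8000 − 0.6000·0.1 = 9.7400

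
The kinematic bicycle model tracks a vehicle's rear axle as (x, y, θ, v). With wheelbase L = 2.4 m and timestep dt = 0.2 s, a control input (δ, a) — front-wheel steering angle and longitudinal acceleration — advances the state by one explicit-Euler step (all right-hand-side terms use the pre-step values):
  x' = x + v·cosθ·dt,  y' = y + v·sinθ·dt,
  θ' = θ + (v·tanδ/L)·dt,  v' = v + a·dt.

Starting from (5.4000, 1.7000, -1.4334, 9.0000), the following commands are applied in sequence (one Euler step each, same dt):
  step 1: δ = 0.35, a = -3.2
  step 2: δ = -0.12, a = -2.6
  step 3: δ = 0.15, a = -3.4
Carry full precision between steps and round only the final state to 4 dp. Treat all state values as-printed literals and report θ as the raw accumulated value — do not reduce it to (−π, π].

after step 1 (δ=0.35, a=-3.2): (5.646536, -0.083037, -1.159629, 8.360000)
after step 2 (δ=-0.12, a=-2.6): (6.314801, -1.615683, -1.243632, 7.840000)
after step 3 (δ=0.15, a=-3.4): (6.818692, -3.100513, -1.144891, 7.160000)

(6.8187, -3.1005, -1.1449, 7.1600)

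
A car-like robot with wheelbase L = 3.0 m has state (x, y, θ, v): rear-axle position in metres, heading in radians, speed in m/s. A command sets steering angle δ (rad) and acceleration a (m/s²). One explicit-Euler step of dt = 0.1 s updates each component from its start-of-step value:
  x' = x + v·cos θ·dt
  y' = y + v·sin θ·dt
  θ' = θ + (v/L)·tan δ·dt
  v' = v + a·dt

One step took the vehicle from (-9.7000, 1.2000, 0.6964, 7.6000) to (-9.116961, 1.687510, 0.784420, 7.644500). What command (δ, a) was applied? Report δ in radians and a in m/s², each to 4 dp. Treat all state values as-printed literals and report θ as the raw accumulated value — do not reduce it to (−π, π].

a = (v'−v)/dt = (0.044500)/0.1 = 0.4450
Δθ = θ'−θ = 0.088020;  (v·dt/L) = 7.6000·0.1/3.0 = 0.253333
tan δ = Δθ·L/(v·dt) = 0.347447  →  δ = 0.3344

δ = 0.3344, a = 0.4450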